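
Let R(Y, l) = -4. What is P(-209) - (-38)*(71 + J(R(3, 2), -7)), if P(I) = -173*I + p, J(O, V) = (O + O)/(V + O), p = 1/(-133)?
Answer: 56885286/1463 ≈ 38883.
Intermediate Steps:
p = -1/133 ≈ -0.0075188
J(O, V) = 2*O/(O + V) (J(O, V) = (2*O)/(O + V) = 2*O/(O + V))
P(I) = -1/133 - 173*I (P(I) = -173*I - 1/133 = -1/133 - 173*I)
P(-209) - (-38)*(71 + J(R(3, 2), -7)) = (-1/133 - 173*(-209)) - (-38)*(71 + 2*(-4)/(-4 - 7)) = (-1/133 + 36157) - (-38)*(71 + 2*(-4)/(-11)) = 4808880/133 - (-38)*(71 + 2*(-4)*(-1/11)) = 4808880/133 - (-38)*(71 + 8/11) = 4808880/133 - (-38)*789/11 = 4808880/133 - 1*(-29982/11) = 4808880/133 + 29982/11 = 56885286/1463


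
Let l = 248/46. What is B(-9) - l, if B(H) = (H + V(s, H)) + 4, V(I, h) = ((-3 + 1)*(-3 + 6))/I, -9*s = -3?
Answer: -653/23 ≈ -28.391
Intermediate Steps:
s = ⅓ (s = -⅑*(-3) = ⅓ ≈ 0.33333)
V(I, h) = -6/I (V(I, h) = (-2*3)/I = -6/I)
B(H) = -14 + H (B(H) = (H - 6/⅓) + 4 = (H - 6*3) + 4 = (H - 18) + 4 = (-18 + H) + 4 = -14 + H)
l = 124/23 (l = 248*(1/46) = 124/23 ≈ 5.3913)
B(-9) - l = (-14 - 9) - 1*124/23 = -23 - 124/23 = -653/23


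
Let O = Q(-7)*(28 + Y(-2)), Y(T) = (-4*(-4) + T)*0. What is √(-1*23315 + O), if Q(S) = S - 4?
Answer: I*√23623 ≈ 153.7*I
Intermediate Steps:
Q(S) = -4 + S
Y(T) = 0 (Y(T) = (16 + T)*0 = 0)
O = -308 (O = (-4 - 7)*(28 + 0) = -11*28 = -308)
√(-1*23315 + O) = √(-1*23315 - 308) = √(-23315 - 308) = √(-23623) = I*√23623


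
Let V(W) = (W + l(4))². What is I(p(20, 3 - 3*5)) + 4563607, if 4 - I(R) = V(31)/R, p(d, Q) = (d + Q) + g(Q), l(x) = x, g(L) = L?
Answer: 18255669/4 ≈ 4.5639e+6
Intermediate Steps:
p(d, Q) = d + 2*Q (p(d, Q) = (d + Q) + Q = (Q + d) + Q = d + 2*Q)
V(W) = (4 + W)² (V(W) = (W + 4)² = (4 + W)²)
I(R) = 4 - 1225/R (I(R) = 4 - (4 + 31)²/R = 4 - 35²/R = 4 - 1225/R)
I(p(20, 3 - 3*5)) + 4563607 = (4 - 1225/(20 + 2*(3 - 3*5))) + 4563607 = (4 - 1225/(20 + 2*(3 - 15))) + 4563607 = (4 - 1225/(20 + 2*(-12))) + 4563607 = (4 - 1225/(20 - 24)) + 4563607 = (4 - 1225/(-4)) + 4563607 = (4 - 1225*(-¼)) + 4563607 = (4 + 1225/4) + 4563607 = 1241/4 + 4563607 = 18255669/4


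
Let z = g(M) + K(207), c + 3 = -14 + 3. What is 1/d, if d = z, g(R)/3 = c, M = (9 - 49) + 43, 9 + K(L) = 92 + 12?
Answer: 1/53 ≈ 0.018868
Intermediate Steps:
c = -14 (c = -3 + (-14 + 3) = -3 - 11 = -14)
K(L) = 95 (K(L) = -9 + (92 + 12) = -9 + 104 = 95)
M = 3 (M = -40 + 43 = 3)
g(R) = -42 (g(R) = 3*(-14) = -42)
z = 53 (z = -42 + 95 = 53)
d = 53
1/d = 1/53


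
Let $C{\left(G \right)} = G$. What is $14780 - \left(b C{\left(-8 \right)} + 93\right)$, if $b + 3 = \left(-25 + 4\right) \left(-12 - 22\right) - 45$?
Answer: $20015$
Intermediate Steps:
$b = 666$ ($b = -3 - \left(45 - \left(-25 + 4\right) \left(-12 - 22\right)\right) = -3 - -669 = -3 + \left(714 - 45\right) = -3 + 669 = 666$)
$14780 - \left(b C{\left(-8 \right)} + 93\right) = 14780 - \left(666 \left(-8\right) + 93\right) = 14780 - \left(-5328 + 93\right) = 14780 - -5235 = 14780 + 5235 = 20015$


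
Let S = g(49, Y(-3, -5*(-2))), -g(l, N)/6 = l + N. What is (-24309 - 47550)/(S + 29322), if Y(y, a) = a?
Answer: -1409/568 ≈ -2.4806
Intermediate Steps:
g(l, N) = -6*N - 6*l (g(l, N) = -6*(l + N) = -6*(N + l) = -6*N - 6*l)
S = -354 (S = -(-30)*(-2) - 6*49 = -6*10 - 294 = -60 - 294 = -354)
(-24309 - 47550)/(S + 29322) = (-24309 - 47550)/(-354 + 29322) = -71859/28968 = -71859*1/28968 = -1409/568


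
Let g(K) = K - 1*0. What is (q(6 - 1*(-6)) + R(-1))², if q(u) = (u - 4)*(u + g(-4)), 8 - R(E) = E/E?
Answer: 5041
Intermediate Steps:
g(K) = K (g(K) = K + 0 = K)
R(E) = 7 (R(E) = 8 - E/E = 8 - 1*1 = 8 - 1 = 7)
q(u) = (-4 + u)² (q(u) = (u - 4)*(u - 4) = (-4 + u)*(-4 + u) = (-4 + u)²)
(q(6 - 1*(-6)) + R(-1))² = ((16 + (6 - 1*(-6))² - 8*(6 - 1*(-6))) + 7)² = ((16 + (6 + 6)² - 8*(6 + 6)) + 7)² = ((16 + 12² - 8*12) + 7)² = ((16 + 144 - 96) + 7)² = (64 + 7)² = 71² = 5041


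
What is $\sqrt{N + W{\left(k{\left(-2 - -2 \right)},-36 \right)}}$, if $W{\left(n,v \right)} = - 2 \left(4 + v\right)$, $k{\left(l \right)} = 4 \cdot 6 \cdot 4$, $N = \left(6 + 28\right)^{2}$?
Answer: $2 \sqrt{305} \approx 34.928$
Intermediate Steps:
$N = 1156$ ($N = 34^{2} = 1156$)
$k{\left(l \right)} = 96$ ($k{\left(l \right)} = 24 \cdot 4 = 96$)
$W{\left(n,v \right)} = -8 - 2 v$
$\sqrt{N + W{\left(k{\left(-2 - -2 \right)},-36 \right)}} = \sqrt{1156 - -64} = \sqrt{1156 + \left(-8 + 72\right)} = \sqrt{1156 + 64} = \sqrt{1220} = 2 \sqrt{305}$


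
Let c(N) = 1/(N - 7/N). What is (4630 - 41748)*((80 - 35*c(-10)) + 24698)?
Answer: -85546003072/93 ≈ -9.1985e+8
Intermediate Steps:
(4630 - 41748)*((80 - 35*c(-10)) + 24698) = (4630 - 41748)*((80 - (-350)/(-7 + (-10)²)) + 24698) = -37118*((80 - (-350)/(-7 + 100)) + 24698) = -37118*((80 - (-350)/93) + 24698) = -37118*((80 - 35*(-10/93)) + 24698) = -37118*((80 + 350/93) + 24698) = -37118*(7790/93 + 24698) = -37118*2304704/93 = -85546003072/93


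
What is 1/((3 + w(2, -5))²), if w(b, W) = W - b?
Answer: 1/16 ≈ 0.062500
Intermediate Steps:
1/((3 + w(2, -5))²) = 1/((3 + (-5 - 1*2))²) = 1/((3 + (-5 - 2))²) = 1/((3 - 7)²) = 1/((-4)²) = 1/16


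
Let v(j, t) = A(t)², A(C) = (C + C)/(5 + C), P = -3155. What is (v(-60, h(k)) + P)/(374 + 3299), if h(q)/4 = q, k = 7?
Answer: -3432659/3999897 ≈ -0.85819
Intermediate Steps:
h(q) = 4*q
A(C) = 2*C/(5 + C) (A(C) = (2*C)/(5 + C) = 2*C/(5 + C))
v(j, t) = 4*t²/(5 + t)² (v(j, t) = (2*t/(5 + t))² = 4*t²/(5 + t)²)
(v(-60, h(k)) + P)/(374 + 3299) = (4*(4*7)²/(5 + 4*7)² - 3155)/(374 + 3299) = (4*28²/(5 + 28)² - 3155)/3673 = (4*784/33² - 3155)*(1/3673) = (4*784*(1/1089) - 3155)*(1/3673) = (3136/1089 - 3155)*(1/3673) = -3432659/1089*1/3673 = -3432659/3999897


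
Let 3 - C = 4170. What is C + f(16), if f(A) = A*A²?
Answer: -71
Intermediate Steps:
C = -4167 (C = 3 - 1*4170 = 3 - 4170 = -4167)
f(A) = A³
C + f(16) = -4167 + 16³ = -4167 + 4096 = -71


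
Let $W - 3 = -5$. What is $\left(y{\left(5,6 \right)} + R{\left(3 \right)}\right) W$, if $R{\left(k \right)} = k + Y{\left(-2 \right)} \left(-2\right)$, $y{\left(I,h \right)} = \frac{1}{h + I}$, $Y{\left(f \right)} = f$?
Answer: $- \frac{156}{11} \approx -14.182$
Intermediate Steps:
$W = -2$ ($W = 3 - 5 = -2$)
$y{\left(I,h \right)} = \frac{1}{I + h}$
$R{\left(k \right)} = 4 + k$ ($R{\left(k \right)} = k - -4 = k + 4 = 4 + k$)
$\left(y{\left(5,6 \right)} + R{\left(3 \right)}\right) W = \left(\frac{1}{5 + 6} + \left(4 + 3\right)\right) \left(-2\right) = \left(\frac{1}{11} + 7\right) \left(-2\right) = \frac{78}{11} \left(-2\right) = - \frac{156}{11}$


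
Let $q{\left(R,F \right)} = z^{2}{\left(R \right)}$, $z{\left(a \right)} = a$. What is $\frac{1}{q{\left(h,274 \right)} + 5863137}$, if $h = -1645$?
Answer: $\frac{1}{8569162} \approx 1.167 \cdot 10^{-7}$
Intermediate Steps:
$q{\left(R,F \right)} = R^{2}$
$\frac{1}{q{\left(h,274 \right)} + 5863137} = \frac{1}{\left(-1645\right)^{2} + 5863137} = \frac{1}{2706025 + 5863137} = \frac{1}{8569162}$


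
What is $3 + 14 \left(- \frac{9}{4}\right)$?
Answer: $- \frac{57}{2} \approx -28.5$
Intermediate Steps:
$3 + 14 \left(- \frac{9}{4}\right) = 3 - \frac{63}{2} = - \frac{57}{2}$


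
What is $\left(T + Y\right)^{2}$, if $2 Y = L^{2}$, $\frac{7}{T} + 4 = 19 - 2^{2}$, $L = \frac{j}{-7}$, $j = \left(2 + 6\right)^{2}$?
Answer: $\frac{523082641}{290521} \approx 1800.5$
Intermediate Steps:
$j = 64$ ($j = 8^{2} = 64$)
$L = - \frac{64}{7}$ ($L = \frac{64}{-7} = 64 \left(- \frac{1}{7}\right) = - \frac{64}{7} \approx -9.1429$)
$T = \frac{7}{11}$ ($T = \frac{7}{-4 + \left(19 - 2^{2}\right)} = \frac{7}{-4 + \left(19 - 4\right)} = \frac{7}{-4 + 15} = \frac{7}{11} \approx 0.63636$)
$Y = \frac{2048}{49}$ ($Y = \frac{\left(- \frac{64}{7}\right)^{2}}{2} = \frac{1}{2} \cdot \frac{4096}{49} = \frac{2048}{49} \approx 41.796$)
$\left(T + Y\right)^{2} = \left(\frac{7}{11} + \frac{2048}{49}\right)^{2} = \left(\frac{22871}{539}\right)^{2} = \frac{523082641}{290521}$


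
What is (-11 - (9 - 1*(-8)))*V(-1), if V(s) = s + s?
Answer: 56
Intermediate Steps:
V(s) = 2*s
(-11 - (9 - 1*(-8)))*V(-1) = (-11 - (9 - 1*(-8)))*(2*(-1)) = (-11 - (9 + 8))*(-2) = (-11 - 1*17)*(-2) = (-11 - 17)*(-2) = -28*(-2) = 56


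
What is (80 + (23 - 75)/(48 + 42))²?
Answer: 12773476/2025 ≈ 6307.9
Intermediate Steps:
(80 + (23 - 75)/(48 + 42))² = (80 - 52/90)² = (80 - 52*1/90)² = (80 - 26/45)² = (3574/45)² = 12773476/2025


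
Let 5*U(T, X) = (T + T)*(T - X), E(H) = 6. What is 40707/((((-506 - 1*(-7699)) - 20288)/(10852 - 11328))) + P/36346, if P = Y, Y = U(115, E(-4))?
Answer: 39129171689/26441715 ≈ 1479.8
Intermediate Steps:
U(T, X) = 2*T*(T - X)/5 (U(T, X) = ((T + T)*(T - X))/5 = ((2*T)*(T - X))/5 = (2*T*(T - X))/5 = 2*T*(T - X)/5)
Y = 5014 (Y = (⅖)*115*(115 - 1*6) = (⅖)*115*(115 - 6) = (⅖)*115*109 = 5014)
P = 5014
40707/((((-506 - 1*(-7699)) - 20288)/(10852 - 11328))) + P/36346 = 40707/((((-506 - 1*(-7699)) - 20288)/(10852 - 11328))) + 5014/36346 = 40707/((((-506 + 7699) - 20288)/(-476))) + 5014*(1/36346) = 40707/(((7193 - 20288)*(-1/476))) + 2507/18173 = 40707/((-13095*(-1/476))) + 2507/18173 = 40707/(13095/476) + 2507/18173 = 40707*(476/13095) + 2507/18173 = 2152948/1455 + 2507/18173 = 39129171689/26441715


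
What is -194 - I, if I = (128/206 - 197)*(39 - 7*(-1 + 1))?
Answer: 768871/103 ≈ 7464.8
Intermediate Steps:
I = -788853/103 (I = (128*(1/206) - 197)*(39 - 7*0) = (64/103 - 197)*(39 + 0) = -20227/103*39 = -788853/103 ≈ -7658.8)
-194 - I = -194 - 1*(-788853/103) = -194 + 788853/103 = 768871/103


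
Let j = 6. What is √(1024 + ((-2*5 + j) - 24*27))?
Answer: 2*√93 ≈ 19.287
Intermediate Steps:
√(1024 + ((-2*5 + j) - 24*27)) = √(1024 + ((-2*5 + 6) - 24*27)) = √(1024 + ((-10 + 6) - 648)) = √(1024 + (-4 - 648)) = √(1024 - 652) = √372 = 2*√93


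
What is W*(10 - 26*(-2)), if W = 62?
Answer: 3844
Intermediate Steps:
W*(10 - 26*(-2)) = 62*(10 - 26*(-2)) = 62*(10 + 52) = 62*62 = 3844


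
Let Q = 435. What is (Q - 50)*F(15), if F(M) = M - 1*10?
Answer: 1925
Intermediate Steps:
F(M) = -10 + M (F(M) = M - 10 = -10 + M)
(Q - 50)*F(15) = (435 - 50)*(-10 + 15) = 385*5 = 1925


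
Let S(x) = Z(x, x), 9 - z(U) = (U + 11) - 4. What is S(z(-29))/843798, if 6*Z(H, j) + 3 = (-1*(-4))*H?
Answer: 121/5062788 ≈ 2.3900e-5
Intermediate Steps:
z(U) = 2 - U (z(U) = 9 - ((U + 11) - 4) = 9 - ((11 + U) - 4) = 9 - (7 + U) = 9 + (-7 - U) = 2 - U)
Z(H, j) = -½ + 2*H/3 (Z(H, j) = -½ + ((-1*(-4))*H)/6 = -½ + (4*H)/6 = -½ + 2*H/3)
S(x) = -½ + 2*x/3
S(z(-29))/843798 = (-½ + 2*(2 - 1*(-29))/3)/843798 = (-½ + 2*(2 + 29)/3)*(1/843798) = (-½ + (⅔)*31)*(1/843798) = (-½ + 62/3)*(1/843798) = (121/6)*(1/843798) = 121/5062788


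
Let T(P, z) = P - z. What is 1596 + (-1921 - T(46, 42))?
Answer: -329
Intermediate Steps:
1596 + (-1921 - T(46, 42)) = 1596 + (-1921 - (46 - 1*42)) = 1596 + (-1921 - (46 - 42)) = 1596 + (-1921 - 1*4) = 1596 + (-1921 - 4) = 1596 - 1925 = -329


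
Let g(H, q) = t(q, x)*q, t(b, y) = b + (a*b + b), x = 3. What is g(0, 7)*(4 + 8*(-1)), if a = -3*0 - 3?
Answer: 196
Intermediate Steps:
a = -3 (a = 0 - 3 = -3)
t(b, y) = -b (t(b, y) = b + (-3*b + b) = b - 2*b = -b)
g(H, q) = -q² (g(H, q) = (-q)*q = -q²)
g(0, 7)*(4 + 8*(-1)) = (-1*7²)*(4 + 8*(-1)) = (-1*49)*(4 - 8) = -49*(-4) = 196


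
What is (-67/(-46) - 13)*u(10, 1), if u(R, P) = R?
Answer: -2655/23 ≈ -115.43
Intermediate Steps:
(-67/(-46) - 13)*u(10, 1) = (-67/(-46) - 13)*10 = (-67*(-1/46) - 13)*10 = (67/46 - 13)*10 = -531/46*10 = -2655/23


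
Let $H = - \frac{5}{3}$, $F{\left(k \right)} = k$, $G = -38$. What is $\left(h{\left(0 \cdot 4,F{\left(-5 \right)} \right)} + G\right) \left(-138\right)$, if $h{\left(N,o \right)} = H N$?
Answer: $5244$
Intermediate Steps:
$H = - \frac{5}{3}$ ($H = \left(-5\right) \frac{1}{3} = - \frac{5}{3} \approx -1.6667$)
$h{\left(N,o \right)} = - \frac{5 N}{3}$
$\left(h{\left(0 \cdot 4,F{\left(-5 \right)} \right)} + G\right) \left(-138\right) = \left(- \frac{5 \cdot 0 \cdot 4}{3} - 38\right) \left(-138\right) = \left(\left(- \frac{5}{3}\right) 0 - 38\right) \left(-138\right) = \left(0 - 38\right) \left(-138\right) = \left(-38\right) \left(-138\right) = 5244$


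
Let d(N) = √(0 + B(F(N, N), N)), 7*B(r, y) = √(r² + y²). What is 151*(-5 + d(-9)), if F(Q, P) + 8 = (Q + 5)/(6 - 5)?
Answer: -755 + 151*√105/7 ≈ -533.96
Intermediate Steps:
F(Q, P) = -3 + Q (F(Q, P) = -8 + (Q + 5)/(6 - 5) = -8 + (5 + Q)/1 = -8 + (5 + Q)*1 = -8 + (5 + Q) = -3 + Q)
B(r, y) = √(r² + y²)/7
d(N) = √7*(N² + (-3 + N)²)^(¼)/7 (d(N) = √(0 + √((-3 + N)² + N²)/7) = √(0 + √(N² + (-3 + N)²)/7) = √(√(N² + (-3 + N)²)/7) = √7*(N² + (-3 + N)²)^(¼)/7)
151*(-5 + d(-9)) = 151*(-5 + √7*((-9)² + (-3 - 9)²)^(¼)/7) = 151*(-5 + √7*(81 + (-12)²)^(¼)/7) = 151*(-5 + √7*(81 + 144)^(¼)/7) = 151*(-5 + √7*225^(¼)/7) = 151*(-5 + √7*√15/7) = 151*(-5 + √105/7) = -755 + 151*√105/7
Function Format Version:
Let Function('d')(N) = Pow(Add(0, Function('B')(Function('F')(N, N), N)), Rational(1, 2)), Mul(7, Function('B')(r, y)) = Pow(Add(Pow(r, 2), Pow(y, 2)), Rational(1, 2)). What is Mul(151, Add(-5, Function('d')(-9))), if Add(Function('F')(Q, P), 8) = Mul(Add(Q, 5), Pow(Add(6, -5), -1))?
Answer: Add(-755, Mul(Rational(151, 7), Pow(105, Rational(1, 2)))) ≈ -533.96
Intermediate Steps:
Function('F')(Q, P) = Add(-3, Q) (Function('F')(Q, P) = Add(-8, Mul(Add(Q, 5), Pow(Add(6, -5), -1))) = Add(-8, Mul(Add(5, Q), Pow(1, -1))) = Add(-8, Mul(Add(5, Q), 1)) = Add(-8, Add(5, Q)) = Add(-3, Q))
Function('B')(r, y) = Mul(Rational(1, 7), Pow(Add(Pow(r, 2), Pow(y, 2)), Rational(1, 2)))
Function('d')(N) = Mul(Rational(1, 7), Pow(7, Rational(1, 2)), Pow(Add(Pow(N, 2), Pow(Add(-3, N), 2)), Rational(1, 4))) (Function('d')(N) = Pow(Add(0, Mul(Rational(1, 7), Pow(Add(Pow(Add(-3, N), 2), Pow(N, 2)), Rational(1, 2)))), Rational(1, 2)) = Pow(Add(0, Mul(Rational(1, 7), Pow(Add(Pow(N, 2), Pow(Add(-3, N), 2)), Rational(1, 2)))), Rational(1, 2)) = Pow(Mul(Rational(1, 7), Pow(Add(Pow(N, 2), Pow(Add(-3, N), 2)), Rational(1, 2))), Rational(1, 2)) = Mul(Rational(1, 7), Pow(7, Rational(1, 2)), Pow(Add(Pow(N, 2), Pow(Add(-3, N), 2)), Rational(1, 4))))
Mul(151, Add(-5, Function('d')(-9))) = Mul(151, Add(-5, Mul(Rational(1, 7), Pow(7, Rational(1, 2)), Pow(Add(Pow(-9, 2), Pow(Add(-3, -9), 2)), Rational(1, 4))))) = Mul(151, Add(-5, Mul(Rational(1, 7), Pow(7, Rational(1, 2)), Pow(Add(81, Pow(-12, 2)), Rational(1, 4))))) = Mul(151, Add(-5, Mul(Rational(1, 7), Pow(7, Rational(1, 2)), Pow(Add(81, 144), Rational(1, 4))))) = Mul(151, Add(-5, Mul(Rational(1, 7), Pow(7, Rational(1, 2)), Pow(225, Rational(1, 4))))) = Mul(151, Add(-5, Mul(Rational(1, 7), Pow(7, Rational(1, 2)), Pow(15, Rational(1, 2))))) = Mul(151, Add(-5, Mul(Rational(1, 7), Pow(105, Rational(1, 2))))) = Add(-755, Mul(Rational(151, 7), Pow(105, Rational(1, 2))))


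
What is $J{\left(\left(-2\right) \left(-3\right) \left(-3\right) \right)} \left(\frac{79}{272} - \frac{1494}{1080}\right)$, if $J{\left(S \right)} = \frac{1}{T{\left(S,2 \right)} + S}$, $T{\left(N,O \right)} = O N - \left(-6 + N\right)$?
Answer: $\frac{4459}{122400} \approx 0.03643$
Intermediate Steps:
$T{\left(N,O \right)} = 6 - N + N O$ ($T{\left(N,O \right)} = N O - \left(-6 + N\right) = 6 - N + N O$)
$J{\left(S \right)} = \frac{1}{6 + 2 S}$ ($J{\left(S \right)} = \frac{1}{\left(6 - S + S 2\right) + S} = \frac{1}{\left(6 - S + 2 S\right) + S} = \frac{1}{\left(6 + S\right) + S} = \frac{1}{6 + 2 S}$)
$J{\left(\left(-2\right) \left(-3\right) \left(-3\right) \right)} \left(\frac{79}{272} - \frac{1494}{1080}\right) = \frac{1}{2 \left(3 + \left(-2\right) \left(-3\right) \left(-3\right)\right)} \left(\frac{79}{272} - \frac{1494}{1080}\right) = \frac{1}{2 \left(3 + 6 \left(-3\right)\right)} \left(79 \cdot \frac{1}{272} - \frac{83}{60}\right) = \frac{1}{2 \left(3 - 18\right)} \left(\frac{79}{272} - \frac{83}{60}\right) = \frac{1}{2 \left(-15\right)} \left(- \frac{4459}{4080}\right) = \frac{1}{2} \left(- \frac{1}{15}\right) \left(- \frac{4459}{4080}\right) = \left(- \frac{1}{30}\right) \left(- \frac{4459}{4080}\right) = \frac{4459}{122400}$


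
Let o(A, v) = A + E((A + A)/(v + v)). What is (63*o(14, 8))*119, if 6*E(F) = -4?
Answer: 99960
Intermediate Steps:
E(F) = -⅔ (E(F) = (⅙)*(-4) = -⅔)
o(A, v) = -⅔ + A (o(A, v) = A - ⅔ = -⅔ + A)
(63*o(14, 8))*119 = (63*(-⅔ + 14))*119 = (63*(40/3))*119 = 840*119 = 99960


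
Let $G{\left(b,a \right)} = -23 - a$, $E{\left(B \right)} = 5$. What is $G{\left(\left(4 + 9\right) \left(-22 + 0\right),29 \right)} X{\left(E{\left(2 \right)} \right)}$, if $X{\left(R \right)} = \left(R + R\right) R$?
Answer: $-2600$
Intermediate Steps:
$X{\left(R \right)} = 2 R^{2}$ ($X{\left(R \right)} = 2 R R = 2 R^{2}$)
$G{\left(\left(4 + 9\right) \left(-22 + 0\right),29 \right)} X{\left(E{\left(2 \right)} \right)} = \left(-23 - 29\right) 2 \cdot 5^{2} = \left(-23 - 29\right) 2 \cdot 25 = \left(-52\right) 50 = -2600$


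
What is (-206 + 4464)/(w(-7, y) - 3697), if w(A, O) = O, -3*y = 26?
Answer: -12774/11117 ≈ -1.1491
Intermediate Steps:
y = -26/3 (y = -⅓*26 = -26/3 ≈ -8.6667)
(-206 + 4464)/(w(-7, y) - 3697) = (-206 + 4464)/(-26/3 - 3697) = 4258/(-11117/3) = 4258*(-3/11117) = -12774/11117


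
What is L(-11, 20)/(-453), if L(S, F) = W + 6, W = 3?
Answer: -3/151 ≈ -0.019868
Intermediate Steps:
L(S, F) = 9 (L(S, F) = 3 + 6 = 9)
L(-11, 20)/(-453) = 9/(-453) = 9*(-1/453) = -3/151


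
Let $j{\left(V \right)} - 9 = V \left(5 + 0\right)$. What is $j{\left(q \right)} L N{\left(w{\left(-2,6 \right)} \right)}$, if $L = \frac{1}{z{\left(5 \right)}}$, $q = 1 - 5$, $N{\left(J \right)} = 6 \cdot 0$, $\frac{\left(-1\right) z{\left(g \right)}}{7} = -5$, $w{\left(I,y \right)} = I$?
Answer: $0$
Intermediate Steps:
$z{\left(g \right)} = 35$ ($z{\left(g \right)} = \left(-7\right) \left(-5\right) = 35$)
$N{\left(J \right)} = 0$
$q = -4$
$j{\left(V \right)} = 9 + 5 V$ ($j{\left(V \right)} = 9 + V \left(5 + 0\right) = 9 + V 5 = 9 + 5 V$)
$L = \frac{1}{35} \approx 0.028571$
$j{\left(q \right)} L N{\left(w{\left(-2,6 \right)} \right)} = \left(9 + 5 \left(-4\right)\right) \frac{1}{35} \cdot 0 = \left(9 - 20\right) \frac{1}{35} \cdot 0 = \left(-11\right) \frac{1}{35} \cdot 0 = \left(- \frac{11}{35}\right) 0 = 0$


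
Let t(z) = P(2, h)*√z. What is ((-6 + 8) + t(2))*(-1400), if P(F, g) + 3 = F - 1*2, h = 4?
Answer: -2800 + 4200*√2 ≈ 3139.7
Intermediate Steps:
P(F, g) = -5 + F (P(F, g) = -3 + (F - 1*2) = -3 + (F - 2) = -3 + (-2 + F) = -5 + F)
t(z) = -3*√z (t(z) = (-5 + 2)*√z = -3*√z)
((-6 + 8) + t(2))*(-1400) = ((-6 + 8) - 3*√2)*(-1400) = (2 - 3*√2)*(-1400) = -2800 + 4200*√2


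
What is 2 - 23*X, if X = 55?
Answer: -1263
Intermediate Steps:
2 - 23*X = 2 - 23*55 = 2 - 1265 = -1263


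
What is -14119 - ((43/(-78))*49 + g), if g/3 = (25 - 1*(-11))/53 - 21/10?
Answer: -145596637/10335 ≈ -14088.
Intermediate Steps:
g = -2259/530 (g = 3*((25 - 1*(-11))/53 - 21/10) = 3*((25 + 11)*(1/53) - 21*1/10) = 3*(36*(1/53) - 21/10) = 3*(36/53 - 21/10) = 3*(-753/530) = -2259/530 ≈ -4.2623)
-14119 - ((43/(-78))*49 + g) = -14119 - ((43/(-78))*49 - 2259/530) = -14119 - ((43*(-1/78))*49 - 2259/530) = -14119 - (-43/78*49 - 2259/530) = -14119 - (-2107/78 - 2259/530) = -14119 - 1*(-323228/10335) = -14119 + 323228/10335 = -145596637/10335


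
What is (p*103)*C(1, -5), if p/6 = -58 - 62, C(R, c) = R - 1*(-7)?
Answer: -593280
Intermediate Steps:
C(R, c) = 7 + R (C(R, c) = R + 7 = 7 + R)
p = -720 (p = 6*(-58 - 62) = 6*(-120) = -720)
(p*103)*C(1, -5) = (-720*103)*(7 + 1) = -74160*8 = -593280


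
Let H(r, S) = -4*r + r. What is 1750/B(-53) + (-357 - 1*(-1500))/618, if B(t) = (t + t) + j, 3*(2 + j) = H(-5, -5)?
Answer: -3119/206 ≈ -15.141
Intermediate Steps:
H(r, S) = -3*r
j = 3 (j = -2 + (-3*(-5))/3 = -2 + (⅓)*15 = -2 + 5 = 3)
B(t) = 3 + 2*t (B(t) = (t + t) + 3 = 2*t + 3 = 3 + 2*t)
1750/B(-53) + (-357 - 1*(-1500))/618 = 1750/(3 + 2*(-53)) + (-357 - 1*(-1500))/618 = 1750/(3 - 106) + (-357 + 1500)*(1/618) = 1750/(-103) + 1143*(1/618) = 1750*(-1/103) + 381/206 = -1750/103 + 381/206 = -3119/206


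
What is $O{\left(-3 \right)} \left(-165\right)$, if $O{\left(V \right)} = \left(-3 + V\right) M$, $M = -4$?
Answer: $-3960$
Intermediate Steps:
$O{\left(V \right)} = 12 - 4 V$ ($O{\left(V \right)} = \left(-3 + V\right) \left(-4\right) = 12 - 4 V$)
$O{\left(-3 \right)} \left(-165\right) = \left(12 - -12\right) \left(-165\right) = \left(12 + 12\right) \left(-165\right) = 24 \left(-165\right) = -3960$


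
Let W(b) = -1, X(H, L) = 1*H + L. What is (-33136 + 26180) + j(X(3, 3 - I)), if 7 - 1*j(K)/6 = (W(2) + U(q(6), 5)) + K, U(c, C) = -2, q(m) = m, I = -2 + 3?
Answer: -6926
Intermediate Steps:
I = 1
X(H, L) = H + L
j(K) = 60 - 6*K (j(K) = 42 - 6*((-1 - 2) + K) = 42 - 6*(-3 + K) = 42 + (18 - 6*K) = 60 - 6*K)
(-33136 + 26180) + j(X(3, 3 - I)) = (-33136 + 26180) + (60 - 6*(3 + (3 - 1*1))) = -6956 + (60 - 6*(3 + (3 - 1))) = -6956 + (60 - 6*(3 + 2)) = -6956 + (60 - 6*5) = -6956 + (60 - 30) = -6956 + 30 = -6926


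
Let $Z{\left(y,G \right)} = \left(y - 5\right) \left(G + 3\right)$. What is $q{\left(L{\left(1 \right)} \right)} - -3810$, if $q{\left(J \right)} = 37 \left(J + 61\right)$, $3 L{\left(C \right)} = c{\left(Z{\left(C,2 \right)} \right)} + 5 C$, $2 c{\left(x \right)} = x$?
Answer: $\frac{18016}{3} \approx 6005.3$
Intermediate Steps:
$Z{\left(y,G \right)} = \left(-5 + y\right) \left(3 + G\right)$
$c{\left(x \right)} = \frac{x}{2}$
$L{\left(C \right)} = - \frac{25}{6} + \frac{5 C}{2}$ ($L{\left(C \right)} = \frac{\frac{-15 - 10 + 3 C + 2 C}{2} + 5 C}{3} = \frac{\frac{-25 + 5 C}{2} + 5 C}{3} = \frac{\left(- \frac{25}{2} + \frac{5 C}{2}\right) + 5 C}{3} = \frac{- \frac{25}{2} + \frac{15 C}{2}}{3} = - \frac{25}{6} + \frac{5 C}{2}$)
$q{\left(J \right)} = 2257 + 37 J$ ($q{\left(J \right)} = 37 \left(61 + J\right) = 2257 + 37 J$)
$q{\left(L{\left(1 \right)} \right)} - -3810 = \left(2257 + 37 \left(- \frac{25}{6} + \frac{5}{2} \cdot 1\right)\right) - -3810 = \left(2257 + 37 \left(- \frac{25}{6} + \frac{5}{2}\right)\right) + 3810 = \left(2257 + 37 \left(- \frac{5}{3}\right)\right) + 3810 = \left(2257 - \frac{185}{3}\right) + 3810 = \frac{6586}{3} + 3810 = \frac{18016}{3}$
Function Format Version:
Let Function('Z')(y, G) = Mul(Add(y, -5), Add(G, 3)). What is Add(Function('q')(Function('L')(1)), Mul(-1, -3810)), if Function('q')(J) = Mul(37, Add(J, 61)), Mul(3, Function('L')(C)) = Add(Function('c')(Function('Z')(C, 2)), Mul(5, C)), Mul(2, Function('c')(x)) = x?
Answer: Rational(18016, 3) ≈ 6005.3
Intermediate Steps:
Function('Z')(y, G) = Mul(Add(-5, y), Add(3, G))
Function('c')(x) = Mul(Rational(1, 2), x)
Function('L')(C) = Add(Rational(-25, 6), Mul(Rational(5, 2), C)) (Function('L')(C) = Mul(Rational(1, 3), Add(Mul(Rational(1, 2), Add(-15, Mul(-5, 2), Mul(3, C), Mul(2, C))), Mul(5, C))) = Mul(Rational(1, 3), Add(Mul(Rational(1, 2), Add(-15, -10, Mul(3, C), Mul(2, C))), Mul(5, C))) = Mul(Rational(1, 3), Add(Mul(Rational(1, 2), Add(-25, Mul(5, C))), Mul(5, C))) = Mul(Rational(1, 3), Add(Add(Rational(-25, 2), Mul(Rational(5, 2), C)), Mul(5, C))) = Mul(Rational(1, 3), Add(Rational(-25, 2), Mul(Rational(15, 2), C))) = Add(Rational(-25, 6), Mul(Rational(5, 2), C)))
Function('q')(J) = Add(2257, Mul(37, J)) (Function('q')(J) = Mul(37, Add(61, J)) = Add(2257, Mul(37, J)))
Add(Function('q')(Function('L')(1)), Mul(-1, -3810)) = Add(Add(2257, Mul(37, Add(Rational(-25, 6), Mul(Rational(5, 2), 1)))), Mul(-1, -3810)) = Add(Add(2257, Mul(37, Add(Rational(-25, 6), Rational(5, 2)))), 3810) = Add(Add(2257, Mul(37, Rational(-5, 3))), 3810) = Add(Add(2257, Rational(-185, 3)), 3810) = Add(Rational(6586, 3), 3810) = Rational(18016, 3)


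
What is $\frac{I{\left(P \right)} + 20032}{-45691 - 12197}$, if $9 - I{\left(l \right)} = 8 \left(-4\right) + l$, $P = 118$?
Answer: $- \frac{19955}{57888} \approx -0.34472$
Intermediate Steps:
$I{\left(l \right)} = 41 - l$ ($I{\left(l \right)} = 9 - \left(8 \left(-4\right) + l\right) = 9 - \left(-32 + l\right) = 41 - l$)
$\frac{I{\left(P \right)} + 20032}{-45691 - 12197} = \frac{\left(41 - 118\right) + 20032}{-45691 - 12197} = \frac{\left(41 - 118\right) + 20032}{-57888} = \left(-77 + 20032\right) \left(- \frac{1}{57888}\right) = 19955 \left(- \frac{1}{57888}\right) = - \frac{19955}{57888}$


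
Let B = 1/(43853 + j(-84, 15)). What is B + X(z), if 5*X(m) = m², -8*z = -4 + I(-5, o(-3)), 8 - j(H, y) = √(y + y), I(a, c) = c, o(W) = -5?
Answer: 155840806091/615611933120 + √30/1923787291 ≈ 0.25315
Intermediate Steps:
j(H, y) = 8 - √2*√y (j(H, y) = 8 - √(y + y) = 8 - √(2*y) = 8 - √2*√y)
z = 9/8 (z = -(-4 - 5)/8 = -⅛*(-9) = 9/8 ≈ 1.1250)
X(m) = m²/5
B = 1/(43861 - √30) (B = 1/(43853 + (8 - √2*√15)) = 1/(43853 + (8 - √30)) = 1/(43861 - √30) ≈ 2.2802e-5)
B + X(z) = (43861/1923787291 + √30/1923787291) + (9/8)²/5 = (43861/1923787291 + √30/1923787291) + (⅕)*(81/64) = (43861/1923787291 + √30/1923787291) + 81/320 = 155840806091/615611933120 + √30/1923787291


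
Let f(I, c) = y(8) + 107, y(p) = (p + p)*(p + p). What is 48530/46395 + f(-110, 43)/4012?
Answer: 42308749/37227348 ≈ 1.1365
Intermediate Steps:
y(p) = 4*p**2 (y(p) = (2*p)*(2*p) = 4*p**2)
f(I, c) = 363 (f(I, c) = 4*8**2 + 107 = 4*64 + 107 = 256 + 107 = 363)
48530/46395 + f(-110, 43)/4012 = 48530/46395 + 363/4012 = 48530*(1/46395) + 363*(1/4012) = 9706/9279 + 363/4012 = 42308749/37227348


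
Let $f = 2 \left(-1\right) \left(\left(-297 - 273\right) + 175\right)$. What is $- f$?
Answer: $-790$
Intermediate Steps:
$f = 790$ ($f = - 2 \left(-570 + 175\right) = \left(-2\right) \left(-395\right) = 790$)
$- f = \left(-1\right) 790 = -790$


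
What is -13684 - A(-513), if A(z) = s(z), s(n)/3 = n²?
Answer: -803191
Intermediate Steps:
s(n) = 3*n²
A(z) = 3*z²
-13684 - A(-513) = -13684 - 3*(-513)² = -13684 - 3*263169 = -13684 - 1*789507 = -13684 - 789507 = -803191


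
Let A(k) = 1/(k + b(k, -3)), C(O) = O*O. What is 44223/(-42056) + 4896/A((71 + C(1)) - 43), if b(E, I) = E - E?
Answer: 5971234881/42056 ≈ 1.4198e+5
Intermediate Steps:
b(E, I) = 0
C(O) = O**2
A(k) = 1/k (A(k) = 1/(k + 0) = 1/k)
44223/(-42056) + 4896/A((71 + C(1)) - 43) = 44223/(-42056) + 4896/(1/((71 + 1**2) - 43)) = 44223*(-1/42056) + 4896/(1/((71 + 1) - 43)) = -44223/42056 + 4896/(1/(72 - 43)) = -44223/42056 + 4896/(1/29) = -44223/42056 + 4896*29 = -44223/42056 + 141984 = 5971234881/42056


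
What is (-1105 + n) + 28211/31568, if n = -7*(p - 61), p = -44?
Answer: -11651949/31568 ≈ -369.11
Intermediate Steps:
n = 735 (n = -7*(-44 - 61) = -7*(-105) = 735)
(-1105 + n) + 28211/31568 = (-1105 + 735) + 28211/31568 = -370 + 28211*(1/31568) = -370 + 28211/31568 = -11651949/31568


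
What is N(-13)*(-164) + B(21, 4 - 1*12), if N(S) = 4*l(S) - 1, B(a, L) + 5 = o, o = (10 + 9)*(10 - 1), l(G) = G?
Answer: 8858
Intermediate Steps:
o = 171 (o = 19*9 = 171)
B(a, L) = 166 (B(a, L) = -5 + 171 = 166)
N(S) = -1 + 4*S (N(S) = 4*S - 1 = -1 + 4*S)
N(-13)*(-164) + B(21, 4 - 1*12) = (-1 + 4*(-13))*(-164) + 166 = (-1 - 52)*(-164) + 166 = -53*(-164) + 166 = 8692 + 166 = 8858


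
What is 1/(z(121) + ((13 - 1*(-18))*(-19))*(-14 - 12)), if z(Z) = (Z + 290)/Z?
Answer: 121/1853405 ≈ 6.5285e-5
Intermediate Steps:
z(Z) = (290 + Z)/Z
1/(z(121) + ((13 - 1*(-18))*(-19))*(-14 - 12)) = 1/((290 + 121)/121 + ((13 - 1*(-18))*(-19))*(-14 - 12)) = 1/((1/121)*411 + ((13 + 18)*(-19))*(-26)) = 1/(411/121 + (31*(-19))*(-26)) = 1/(411/121 - 589*(-26)) = 1/(411/121 + 15314) = 1/(1853405/121) = 121/1853405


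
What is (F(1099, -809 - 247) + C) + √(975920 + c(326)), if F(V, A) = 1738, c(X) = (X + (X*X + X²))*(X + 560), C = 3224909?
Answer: 3226647 + 6*√5266273 ≈ 3.2404e+6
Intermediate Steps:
c(X) = (560 + X)*(X + 2*X²) (c(X) = (X + (X² + X²))*(560 + X) = (X + 2*X²)*(560 + X) = (560 + X)*(X + 2*X²))
(F(1099, -809 - 247) + C) + √(975920 + c(326)) = (1738 + 3224909) + √(975920 + 326*(560 + 2*326² + 1121*326)) = 3226647 + √(975920 + 326*(560 + 2*106276 + 365446)) = 3226647 + √(975920 + 326*(560 + 212552 + 365446)) = 3226647 + √(975920 + 326*578558) = 3226647 + √(975920 + 188609908) = 3226647 + √189585828 = 3226647 + 6*√5266273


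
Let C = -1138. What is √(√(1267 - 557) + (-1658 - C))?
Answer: √(-520 + √710) ≈ 22.212*I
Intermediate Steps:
√(√(1267 - 557) + (-1658 - C)) = √(√(1267 - 557) + (-1658 - 1*(-1138))) = √(√710 + (-1658 + 1138)) = √(√710 - 520) = √(-520 + √710)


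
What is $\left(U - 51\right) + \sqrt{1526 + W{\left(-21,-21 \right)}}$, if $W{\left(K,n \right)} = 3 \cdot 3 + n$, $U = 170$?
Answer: $119 + \sqrt{1514} \approx 157.91$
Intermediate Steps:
$W{\left(K,n \right)} = 9 + n$
$\left(U - 51\right) + \sqrt{1526 + W{\left(-21,-21 \right)}} = \left(170 - 51\right) + \sqrt{1526 + \left(9 - 21\right)} = 119 + \sqrt{1526 - 12} = 119 + \sqrt{1514}$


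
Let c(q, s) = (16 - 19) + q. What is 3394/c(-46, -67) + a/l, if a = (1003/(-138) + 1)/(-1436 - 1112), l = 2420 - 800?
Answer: -1127304469/16275168 ≈ -69.265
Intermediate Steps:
c(q, s) = -3 + q
l = 1620
a = 865/351624 (a = (1003*(-1/138) + 1)/(-2548) = (-1003/138 + 1)*(-1/2548) = -865/138*(-1/2548) = 865/351624 ≈ 0.0024600)
3394/c(-46, -67) + a/l = 3394/(-3 - 46) + (865/351624)/1620 = 3394/(-49) + (865/351624)*(1/1620) = 3394*(-1/49) + 173/113926176 = -3394/49 + 173/113926176 = -1127304469/16275168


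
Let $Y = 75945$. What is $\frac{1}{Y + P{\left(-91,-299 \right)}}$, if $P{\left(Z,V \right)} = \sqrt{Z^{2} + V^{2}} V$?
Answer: $- \frac{75945}{2965225457} - \frac{66079 \sqrt{2}}{2965225457} \approx -5.7127 \cdot 10^{-5}$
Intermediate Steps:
$P{\left(Z,V \right)} = V \sqrt{V^{2} + Z^{2}}$ ($P{\left(Z,V \right)} = \sqrt{V^{2} + Z^{2}} V = V \sqrt{V^{2} + Z^{2}}$)
$\frac{1}{Y + P{\left(-91,-299 \right)}} = \frac{1}{75945 - 299 \sqrt{\left(-299\right)^{2} + \left(-91\right)^{2}}} = \frac{1}{75945 - 299 \sqrt{89401 + 8281}} = \frac{1}{75945 - 299 \sqrt{97682}} = \frac{1}{75945 - 299 \cdot 221 \sqrt{2}} = \frac{1}{75945 - 66079 \sqrt{2}}$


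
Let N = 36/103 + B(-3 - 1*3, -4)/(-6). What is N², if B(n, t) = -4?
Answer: 98596/95481 ≈ 1.0326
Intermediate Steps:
N = 314/309 (N = 36/103 - 4/(-6) = 36*(1/103) - 4*(-⅙) = 36/103 + ⅔ = 314/309 ≈ 1.0162)
N² = (314/309)² = 98596/95481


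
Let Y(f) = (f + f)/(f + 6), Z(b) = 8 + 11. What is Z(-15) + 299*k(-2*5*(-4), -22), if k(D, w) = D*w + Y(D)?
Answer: -262581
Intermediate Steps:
Z(b) = 19
Y(f) = 2*f/(6 + f) (Y(f) = (2*f)/(6 + f) = 2*f/(6 + f))
k(D, w) = D*w + 2*D/(6 + D)
Z(-15) + 299*k(-2*5*(-4), -22) = 19 + 299*((-2*5*(-4))*(2 - 22*(6 - 2*5*(-4)))/(6 - 2*5*(-4))) = 19 + 299*((-10*(-4))*(2 - 22*(6 - 10*(-4)))/(6 - 10*(-4))) = 19 + 299*(40*(2 - 22*(6 + 40))/(6 + 40)) = 19 + 299*(40*(2 - 22*46)/46) = 19 + 299*(40*(1/46)*(2 - 1012)) = 19 + 299*(40*(1/46)*(-1010)) = 19 + 299*(-20200/23) = 19 - 262600 = -262581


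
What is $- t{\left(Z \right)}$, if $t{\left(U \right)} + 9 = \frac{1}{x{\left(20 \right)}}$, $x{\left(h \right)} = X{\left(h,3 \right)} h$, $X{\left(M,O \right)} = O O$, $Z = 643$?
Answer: $\frac{1619}{180} \approx 8.9944$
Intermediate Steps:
$X{\left(M,O \right)} = O^{2}$
$x{\left(h \right)} = 9 h$ ($x{\left(h \right)} = 3^{2} h = 9 h$)
$t{\left(U \right)} = - \frac{1619}{180}$ ($t{\left(U \right)} = -9 + \frac{1}{9 \cdot 20} = -9 + \frac{1}{180} = - \frac{1619}{180}$)
$- t{\left(Z \right)} = \left(-1\right) \left(- \frac{1619}{180}\right) = \frac{1619}{180}$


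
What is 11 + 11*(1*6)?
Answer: 77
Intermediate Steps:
11 + 11*(1*6) = 11 + 11*6 = 11 + 66 = 77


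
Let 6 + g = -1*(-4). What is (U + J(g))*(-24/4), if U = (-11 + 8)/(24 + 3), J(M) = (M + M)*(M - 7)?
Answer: -646/3 ≈ -215.33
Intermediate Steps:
g = -2 (g = -6 - 1*(-4) = -6 + 4 = -2)
J(M) = 2*M*(-7 + M) (J(M) = (2*M)*(-7 + M) = 2*M*(-7 + M))
U = -⅑ (U = -3/27 = -3*1/27 = -⅑ ≈ -0.11111)
(U + J(g))*(-24/4) = (-⅑ + 2*(-2)*(-7 - 2))*(-24/4) = (-⅑ + 2*(-2)*(-9))*(-24/4) = (-⅑ + 36)*(-4*3/2) = (323/9)*(-6) = -646/3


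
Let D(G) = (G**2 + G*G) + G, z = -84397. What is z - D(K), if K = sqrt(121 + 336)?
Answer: -85311 - sqrt(457) ≈ -85332.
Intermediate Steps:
K = sqrt(457) ≈ 21.378
D(G) = G + 2*G**2 (D(G) = (G**2 + G**2) + G = 2*G**2 + G = G + 2*G**2)
z - D(K) = -84397 - sqrt(457)*(1 + 2*sqrt(457))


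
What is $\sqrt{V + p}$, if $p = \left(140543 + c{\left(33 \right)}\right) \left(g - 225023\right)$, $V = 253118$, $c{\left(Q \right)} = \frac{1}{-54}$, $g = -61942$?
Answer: $\frac{i \sqrt{1451903888262}}{6} \approx 2.0083 \cdot 10^{5} i$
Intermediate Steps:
$c{\left(Q \right)} = - \frac{1}{54}$
$p = - \frac{241985500085}{6}$ ($p = \left(140543 - \frac{1}{54}\right) \left(-61942 - 225023\right) = \frac{7589321}{54} \left(-286965\right) = - \frac{241985500085}{6} \approx -4.0331 \cdot 10^{10}$)
$\sqrt{V + p} = \sqrt{253118 - \frac{241985500085}{6}} = \sqrt{- \frac{241983981377}{6}} = \frac{i \sqrt{1451903888262}}{6}$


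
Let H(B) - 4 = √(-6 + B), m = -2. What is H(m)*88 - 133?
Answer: 219 + 176*I*√2 ≈ 219.0 + 248.9*I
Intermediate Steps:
H(B) = 4 + √(-6 + B)
H(m)*88 - 133 = (4 + √(-6 - 2))*88 - 133 = (4 + √(-8))*88 - 133 = (4 + 2*I*√2)*88 - 133 = (352 + 176*I*√2) - 133 = 219 + 176*I*√2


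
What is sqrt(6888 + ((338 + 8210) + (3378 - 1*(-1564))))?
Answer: sqrt(20378) ≈ 142.75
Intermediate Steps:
sqrt(6888 + ((338 + 8210) + (3378 - 1*(-1564)))) = sqrt(6888 + (8548 + (3378 + 1564))) = sqrt(6888 + (8548 + 4942)) = sqrt(6888 + 13490) = sqrt(20378)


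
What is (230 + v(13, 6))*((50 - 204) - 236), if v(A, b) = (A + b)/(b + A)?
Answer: -90090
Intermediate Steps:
v(A, b) = 1 (v(A, b) = (A + b)/(A + b) = 1)
(230 + v(13, 6))*((50 - 204) - 236) = (230 + 1)*((50 - 204) - 236) = 231*(-154 - 236) = 231*(-390) = -90090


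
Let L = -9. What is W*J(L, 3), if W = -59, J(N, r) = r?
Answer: -177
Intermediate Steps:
W*J(L, 3) = -59*3 = -177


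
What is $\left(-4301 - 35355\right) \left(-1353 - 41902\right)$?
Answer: $1715320280$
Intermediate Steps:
$\left(-4301 - 35355\right) \left(-1353 - 41902\right) = \left(-39656\right) \left(-43255\right) = 1715320280$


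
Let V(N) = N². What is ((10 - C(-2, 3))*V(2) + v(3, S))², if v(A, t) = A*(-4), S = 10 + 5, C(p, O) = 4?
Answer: 144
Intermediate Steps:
S = 15
v(A, t) = -4*A
((10 - C(-2, 3))*V(2) + v(3, S))² = ((10 - 1*4)*2² - 4*3)² = ((10 - 4)*4 - 12)² = (6*4 - 12)² = (24 - 12)² = 12² = 144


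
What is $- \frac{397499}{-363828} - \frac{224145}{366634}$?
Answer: $\frac{32093210653}{66695857476} \approx 0.48119$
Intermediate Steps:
$- \frac{397499}{-363828} - \frac{224145}{366634} = \left(-397499\right) \left(- \frac{1}{363828}\right) - \frac{224145}{366634} = \frac{397499}{363828} - \frac{224145}{366634} = \frac{32093210653}{66695857476}$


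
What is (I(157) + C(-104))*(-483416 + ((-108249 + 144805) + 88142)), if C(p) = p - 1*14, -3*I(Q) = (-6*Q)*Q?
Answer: -17641751240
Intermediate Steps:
I(Q) = 2*Q**2 (I(Q) = -(-6*Q)*Q/3 = -(-2)*Q**2 = 2*Q**2)
C(p) = -14 + p (C(p) = p - 14 = -14 + p)
(I(157) + C(-104))*(-483416 + ((-108249 + 144805) + 88142)) = (2*157**2 + (-14 - 104))*(-483416 + ((-108249 + 144805) + 88142)) = (2*24649 - 118)*(-483416 + (36556 + 88142)) = (49298 - 118)*(-483416 + 124698) = 49180*(-358718) = -17641751240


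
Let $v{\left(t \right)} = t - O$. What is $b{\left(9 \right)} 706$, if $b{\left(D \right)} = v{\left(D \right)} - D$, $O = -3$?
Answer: $2118$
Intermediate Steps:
$v{\left(t \right)} = 3 + t$ ($v{\left(t \right)} = t - -3 = t + 3 = 3 + t$)
$b{\left(D \right)} = 3$ ($b{\left(D \right)} = \left(3 + D\right) - D = 3$)
$b{\left(9 \right)} 706 = 3 \cdot 706 = 2118$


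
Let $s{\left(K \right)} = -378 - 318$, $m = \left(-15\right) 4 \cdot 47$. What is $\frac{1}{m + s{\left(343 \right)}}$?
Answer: $- \frac{1}{3516} \approx -0.00028441$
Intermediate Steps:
$m = -2820$ ($m = \left(-60\right) 47 = -2820$)
$s{\left(K \right)} = -696$ ($s{\left(K \right)} = -378 - 318 = -696$)
$\frac{1}{m + s{\left(343 \right)}} = \frac{1}{-2820 - 696} = \frac{1}{-3516} = - \frac{1}{3516}$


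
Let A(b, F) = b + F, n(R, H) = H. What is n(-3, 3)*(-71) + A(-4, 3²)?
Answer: -208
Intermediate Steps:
A(b, F) = F + b
n(-3, 3)*(-71) + A(-4, 3²) = 3*(-71) + (3² - 4) = -213 + (9 - 4) = -213 + 5 = -208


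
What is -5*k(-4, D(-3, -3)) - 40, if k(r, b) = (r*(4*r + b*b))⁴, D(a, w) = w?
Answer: -3073320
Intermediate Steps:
k(r, b) = r⁴*(b² + 4*r)⁴ (k(r, b) = (r*(4*r + b²))⁴ = (r*(b² + 4*r))⁴ = r⁴*(b² + 4*r)⁴)
-5*k(-4, D(-3, -3)) - 40 = -5*(-4)⁴*((-3)² + 4*(-4))⁴ - 40 = -1280*(9 - 16)⁴ - 40 = -1280*(-7)⁴ - 40 = -1280*2401 - 40 = -5*614656 - 40 = -3073280 - 40 = -3073320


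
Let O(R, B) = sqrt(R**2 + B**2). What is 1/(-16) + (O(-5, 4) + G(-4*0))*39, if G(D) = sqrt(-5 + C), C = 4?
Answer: -1/16 + 39*I + 39*sqrt(41) ≈ 249.66 + 39.0*I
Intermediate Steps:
O(R, B) = sqrt(B**2 + R**2)
G(D) = I (G(D) = sqrt(-5 + 4) = sqrt(-1) = I)
1/(-16) + (O(-5, 4) + G(-4*0))*39 = 1/(-16) + (sqrt(4**2 + (-5)**2) + I)*39 = -1/16 + (sqrt(16 + 25) + I)*39 = -1/16 + (sqrt(41) + I)*39 = -1/16 + (I + sqrt(41))*39 = -1/16 + (39*I + 39*sqrt(41)) = -1/16 + 39*I + 39*sqrt(41)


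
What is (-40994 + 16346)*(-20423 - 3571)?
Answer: 591404112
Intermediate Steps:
(-40994 + 16346)*(-20423 - 3571) = -24648*(-23994) = 591404112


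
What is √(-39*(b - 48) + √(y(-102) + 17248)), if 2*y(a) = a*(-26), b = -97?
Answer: √(5655 + √18574) ≈ 76.100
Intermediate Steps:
y(a) = -13*a (y(a) = (a*(-26))/2 = (-26*a)/2 = -13*a)
√(-39*(b - 48) + √(y(-102) + 17248)) = √(-39*(-97 - 48) + √(-13*(-102) + 17248)) = √(-39*(-145) + √(1326 + 17248)) = √(5655 + √18574)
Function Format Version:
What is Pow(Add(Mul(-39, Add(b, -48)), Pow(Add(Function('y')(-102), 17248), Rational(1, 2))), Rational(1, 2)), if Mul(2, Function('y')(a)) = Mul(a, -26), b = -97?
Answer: Pow(Add(5655, Pow(18574, Rational(1, 2))), Rational(1, 2)) ≈ 76.100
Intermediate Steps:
Function('y')(a) = Mul(-13, a) (Function('y')(a) = Mul(Rational(1, 2), Mul(a, -26)) = Mul(Rational(1, 2), Mul(-26, a)) = Mul(-13, a))
Pow(Add(Mul(-39, Add(b, -48)), Pow(Add(Function('y')(-102), 17248), Rational(1, 2))), Rational(1, 2)) = Pow(Add(Mul(-39, Add(-97, -48)), Pow(Add(Mul(-13, -102), 17248), Rational(1, 2))), Rational(1, 2)) = Pow(Add(Mul(-39, -145), Pow(Add(1326, 17248), Rational(1, 2))), Rational(1, 2)) = Pow(Add(5655, Pow(18574, Rational(1, 2))), Rational(1, 2))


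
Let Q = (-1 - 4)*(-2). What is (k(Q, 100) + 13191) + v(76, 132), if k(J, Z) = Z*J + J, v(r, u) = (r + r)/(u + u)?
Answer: 468652/33 ≈ 14202.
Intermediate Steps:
Q = 10 (Q = -5*(-2) = 10)
v(r, u) = r/u (v(r, u) = (2*r)/((2*u)) = (2*r)*(1/(2*u)) = r/u)
k(J, Z) = J + J*Z (k(J, Z) = J*Z + J = J + J*Z)
(k(Q, 100) + 13191) + v(76, 132) = (10*(1 + 100) + 13191) + 76/132 = (10*101 + 13191) + 76*(1/132) = (1010 + 13191) + 19/33 = 14201 + 19/33 = 468652/33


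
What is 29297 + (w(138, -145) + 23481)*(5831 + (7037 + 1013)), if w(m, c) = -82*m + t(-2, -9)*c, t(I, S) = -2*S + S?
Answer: 150776957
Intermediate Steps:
t(I, S) = -S
w(m, c) = -82*m + 9*c (w(m, c) = -82*m + (-1*(-9))*c = -82*m + 9*c)
29297 + (w(138, -145) + 23481)*(5831 + (7037 + 1013)) = 29297 + ((-82*138 + 9*(-145)) + 23481)*(5831 + (7037 + 1013)) = 29297 + ((-11316 - 1305) + 23481)*(5831 + 8050) = 29297 + (-12621 + 23481)*13881 = 29297 + 10860*13881 = 29297 + 150747660 = 150776957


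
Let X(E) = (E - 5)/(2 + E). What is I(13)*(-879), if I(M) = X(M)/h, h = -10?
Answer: 1172/25 ≈ 46.880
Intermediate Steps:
X(E) = (-5 + E)/(2 + E)
I(M) = -(-5 + M)/(10*(2 + M)) (I(M) = ((-5 + M)/(2 + M))/(-10) = ((-5 + M)/(2 + M))*(-⅒) = -(-5 + M)/(10*(2 + M)))
I(13)*(-879) = ((5 - 1*13)/(10*(2 + 13)))*(-879) = ((⅒)*(5 - 13)/15)*(-879) = ((⅒)*(1/15)*(-8))*(-879) = -4/75*(-879) = 1172/25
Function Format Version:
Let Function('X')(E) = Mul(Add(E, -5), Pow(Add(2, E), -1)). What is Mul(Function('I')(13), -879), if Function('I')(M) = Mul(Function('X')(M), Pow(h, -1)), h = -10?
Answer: Rational(1172, 25) ≈ 46.880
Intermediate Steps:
Function('X')(E) = Mul(Pow(Add(2, E), -1), Add(-5, E)) (Function('X')(E) = Mul(Add(-5, E), Pow(Add(2, E), -1)) = Mul(Pow(Add(2, E), -1), Add(-5, E)))
Function('I')(M) = Mul(Rational(-1, 10), Pow(Add(2, M), -1), Add(-5, M)) (Function('I')(M) = Mul(Mul(Pow(Add(2, M), -1), Add(-5, M)), Pow(-10, -1)) = Mul(Mul(Pow(Add(2, M), -1), Add(-5, M)), Rational(-1, 10)) = Mul(Rational(-1, 10), Pow(Add(2, M), -1), Add(-5, M)))
Mul(Function('I')(13), -879) = Mul(Mul(Rational(1, 10), Pow(Add(2, 13), -1), Add(5, Mul(-1, 13))), -879) = Mul(Mul(Rational(1, 10), Pow(15, -1), Add(5, -13)), -879) = Mul(Mul(Rational(1, 10), Rational(1, 15), -8), -879) = Mul(Rational(-4, 75), -879) = Rational(1172, 25)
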